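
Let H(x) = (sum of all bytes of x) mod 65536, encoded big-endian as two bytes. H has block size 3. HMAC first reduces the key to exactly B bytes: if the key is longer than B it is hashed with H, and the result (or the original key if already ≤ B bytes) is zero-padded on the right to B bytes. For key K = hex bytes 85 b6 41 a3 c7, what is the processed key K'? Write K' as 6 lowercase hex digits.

|K| = 5 > B = 3, so first hash the key.
H(K): sum = 133+182+65+163+199 = 742 → 02 e6.
Zero-pad H(K) = 02 e6 to 3 bytes: K' = 02 e6 00.

02e600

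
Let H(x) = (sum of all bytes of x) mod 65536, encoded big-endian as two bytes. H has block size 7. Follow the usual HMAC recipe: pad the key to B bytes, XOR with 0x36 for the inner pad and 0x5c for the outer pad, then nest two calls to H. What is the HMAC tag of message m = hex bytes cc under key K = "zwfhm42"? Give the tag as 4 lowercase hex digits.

0230

Key "zwfhm42" = 7a 77 66 68 6d 34 32 is exactly B = 7 bytes: K' = 7a 77 66 68 6d 34 32.
K' ⊕ ipad = 4c 41 50 5e 5b 02 04.  K' ⊕ opad = 26 2b 3a 34 31 68 6e.
Inner input = (K'⊕ipad) ∥ m = 4c 41 50 5e 5b 02 04 ∥ cc.
Inner hash: sum = 76+65+80+94+91+2+4+204 = 616 → 02 68.
Outer input = (K'⊕opad) ∥ inner = 26 2b 3a 34 31 68 6e ∥ 02 68.
Outer hash (tag): sum = 38+43+58+52+49+104+110+2+104 = 560 → 02 30.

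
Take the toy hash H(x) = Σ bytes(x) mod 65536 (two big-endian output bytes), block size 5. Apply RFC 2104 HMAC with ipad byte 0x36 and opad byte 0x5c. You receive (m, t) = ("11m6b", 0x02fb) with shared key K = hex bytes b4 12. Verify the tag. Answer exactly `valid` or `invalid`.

valid

Key hex bytes b4 12 is 2 bytes ≤ B = 5; zero-pad to 5 bytes: K' = b4 12 00 00 00.
K' ⊕ ipad = 82 24 36 36 36; K' ⊕ opad = e8 4e 5c 5c 5c.
Inner hash: sum = 130+36+54+54+54+49+49+109+54+98 = 687 → 02 af.
Outer hash (recomputed tag): sum = 232+78+92+92+92+2+175 = 763 → 02 fb.
Recomputed tag = 02fb; claimed = 02fb → match.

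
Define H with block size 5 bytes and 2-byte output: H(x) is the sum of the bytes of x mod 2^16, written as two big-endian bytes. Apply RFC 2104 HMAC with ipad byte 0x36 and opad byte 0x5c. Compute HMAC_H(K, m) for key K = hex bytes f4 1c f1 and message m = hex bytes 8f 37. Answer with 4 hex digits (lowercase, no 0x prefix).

0334

Key hex bytes f4 1c f1 is 3 bytes ≤ B = 5; zero-pad to 5 bytes: K' = f4 1c f1 00 00.
K' ⊕ ipad = c2 2a c7 36 36.  K' ⊕ opad = a8 40 ad 5c 5c.
Inner input = (K'⊕ipad) ∥ m = c2 2a c7 36 36 ∥ 8f 37.
Inner hash: sum = 194+42+199+54+54+143+55 = 741 → 02 e5.
Outer input = (K'⊕opad) ∥ inner = a8 40 ad 5c 5c ∥ 02 e5.
Outer hash (tag): sum = 168+64+173+92+92+2+229 = 820 → 03 34.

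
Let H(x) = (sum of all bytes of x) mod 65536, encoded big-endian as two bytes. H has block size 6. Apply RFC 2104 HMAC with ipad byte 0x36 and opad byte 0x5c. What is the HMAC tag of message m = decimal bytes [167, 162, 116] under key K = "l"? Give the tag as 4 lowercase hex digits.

Key "l" = 6c is 1 byte ≤ B = 6; zero-pad to 6 bytes: K' = 6c 00 00 00 00 00.
K' ⊕ ipad = 5a 36 36 36 36 36.  K' ⊕ opad = 30 5c 5c 5c 5c 5c.
Inner input = (K'⊕ipad) ∥ m = 5a 36 36 36 36 36 ∥ a7 a2 74.
Inner hash: sum = 90+54+54+54+54+54+167+162+116 = 805 → 03 25.
Outer input = (K'⊕opad) ∥ inner = 30 5c 5c 5c 5c 5c ∥ 03 25.
Outer hash (tag): sum = 48+92+92+92+92+92+3+37 = 548 → 02 24.

0224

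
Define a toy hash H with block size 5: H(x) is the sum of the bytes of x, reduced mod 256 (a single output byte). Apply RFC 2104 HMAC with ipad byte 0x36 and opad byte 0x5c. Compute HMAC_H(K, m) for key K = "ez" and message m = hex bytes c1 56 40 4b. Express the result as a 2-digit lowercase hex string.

Key "ez" = 65 7a is 2 bytes ≤ B = 5; zero-pad to 5 bytes: K' = 65 7a 00 00 00.
K' ⊕ ipad = 53 4c 36 36 36.  K' ⊕ opad = 39 26 5c 5c 5c.
Inner input = (K'⊕ipad) ∥ m = 53 4c 36 36 36 ∥ c1 56 40 4b.
Inner hash: sum = 83+76+54+54+54+193+86+64+75 = 739; mod 256 = 227 → e3.
Outer input = (K'⊕opad) ∥ inner = 39 26 5c 5c 5c ∥ e3.
Outer hash (tag): sum = 57+38+92+92+92+227 = 598; mod 256 = 86 → 56.

56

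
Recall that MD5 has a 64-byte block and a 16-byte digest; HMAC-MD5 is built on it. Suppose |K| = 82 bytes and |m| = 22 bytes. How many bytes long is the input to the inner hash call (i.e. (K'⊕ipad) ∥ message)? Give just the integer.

Key is 82 > 64 bytes, so it is hashed to 16 bytes then zero-padded to 64: |K'| = 64.
Inner input = (K'⊕ipad) ∥ m → 64 + 22 = 86 bytes.

86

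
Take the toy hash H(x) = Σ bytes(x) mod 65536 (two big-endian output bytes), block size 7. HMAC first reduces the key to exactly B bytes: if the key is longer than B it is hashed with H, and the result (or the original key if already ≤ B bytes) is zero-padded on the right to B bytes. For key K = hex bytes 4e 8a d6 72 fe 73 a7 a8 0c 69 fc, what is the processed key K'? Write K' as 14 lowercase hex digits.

06510000000000

|K| = 11 > B = 7, so first hash the key.
H(K): sum = 78+138+214+114+254+115+167+168+12+105+252 = 1617 → 06 51.
Zero-pad H(K) = 06 51 to 7 bytes: K' = 06 51 00 00 00 00 00.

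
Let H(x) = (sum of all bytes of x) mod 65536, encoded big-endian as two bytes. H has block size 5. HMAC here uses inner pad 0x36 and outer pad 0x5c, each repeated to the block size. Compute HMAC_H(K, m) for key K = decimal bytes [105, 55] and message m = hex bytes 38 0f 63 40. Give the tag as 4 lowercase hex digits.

02a1

Key decimal bytes [105, 55] = 69 37 is 2 bytes ≤ B = 5; zero-pad to 5 bytes: K' = 69 37 00 00 00.
K' ⊕ ipad = 5f 01 36 36 36.  K' ⊕ opad = 35 6b 5c 5c 5c.
Inner input = (K'⊕ipad) ∥ m = 5f 01 36 36 36 ∥ 38 0f 63 40.
Inner hash: sum = 95+1+54+54+54+56+15+99+64 = 492 → 01 ec.
Outer input = (K'⊕opad) ∥ inner = 35 6b 5c 5c 5c ∥ 01 ec.
Outer hash (tag): sum = 53+107+92+92+92+1+236 = 673 → 02 a1.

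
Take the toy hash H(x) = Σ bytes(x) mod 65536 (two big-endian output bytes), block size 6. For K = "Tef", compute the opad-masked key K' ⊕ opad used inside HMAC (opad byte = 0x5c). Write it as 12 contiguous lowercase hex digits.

08393a5c5c5c

Key "Tef" = 54 65 66 is 3 bytes ≤ B = 6; zero-pad to 6 bytes: K' = 54 65 66 00 00 00.
XOR each byte with 0x5c: 54⊕5c=08, 65⊕5c=39, 66⊕5c=3a, 00⊕5c=5c, 00⊕5c=5c, 00⊕5c=5c.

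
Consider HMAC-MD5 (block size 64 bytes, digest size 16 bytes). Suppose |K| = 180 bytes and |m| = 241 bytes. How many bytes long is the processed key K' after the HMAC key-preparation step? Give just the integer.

64

Key is 180 > 64 bytes, so it is hashed to 16 bytes then zero-padded to 64: |K'| = 64.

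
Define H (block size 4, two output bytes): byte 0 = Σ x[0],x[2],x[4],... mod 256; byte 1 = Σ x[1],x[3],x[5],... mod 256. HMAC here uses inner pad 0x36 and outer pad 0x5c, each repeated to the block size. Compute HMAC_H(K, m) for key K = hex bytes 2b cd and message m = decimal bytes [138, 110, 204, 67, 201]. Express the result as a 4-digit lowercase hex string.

45cf

Key hex bytes 2b cd is 2 bytes ≤ B = 4; zero-pad to 4 bytes: K' = 2b cd 00 00.
K' ⊕ ipad = 1d fb 36 36.  K' ⊕ opad = 77 91 5c 5c.
Inner input = (K'⊕ipad) ∥ m = 1d fb 36 36 ∥ 8a 6e cc 43 c9.
Inner hash: even-index sum = 626 mod 256 = 114; odd-index sum = 482 mod 256 = 226 → 72 e2.
Outer input = (K'⊕opad) ∥ inner = 77 91 5c 5c ∥ 72 e2.
Outer hash (tag): even-index sum = 325 mod 256 = 69; odd-index sum = 463 mod 256 = 207 → 45 cf.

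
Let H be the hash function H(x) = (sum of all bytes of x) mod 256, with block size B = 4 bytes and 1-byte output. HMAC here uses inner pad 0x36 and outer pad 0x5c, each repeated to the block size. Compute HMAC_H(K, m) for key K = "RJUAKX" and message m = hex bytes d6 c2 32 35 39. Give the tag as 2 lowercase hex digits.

Key "RJUAKX" = 52 4a 55 41 4b 58 is 6 bytes > B = 4, so hash it first: H(key) = d5, then zero-pad to 4 bytes: K' = d5 00 00 00.
K' ⊕ ipad = e3 36 36 36.  K' ⊕ opad = 89 5c 5c 5c.
Inner input = (K'⊕ipad) ∥ m = e3 36 36 36 ∥ d6 c2 32 35 39.
Inner hash: sum = 227+54+54+54+214+194+50+53+57 = 957; mod 256 = 189 → bd.
Outer input = (K'⊕opad) ∥ inner = 89 5c 5c 5c ∥ bd.
Outer hash (tag): sum = 137+92+92+92+189 = 602; mod 256 = 90 → 5a.

5a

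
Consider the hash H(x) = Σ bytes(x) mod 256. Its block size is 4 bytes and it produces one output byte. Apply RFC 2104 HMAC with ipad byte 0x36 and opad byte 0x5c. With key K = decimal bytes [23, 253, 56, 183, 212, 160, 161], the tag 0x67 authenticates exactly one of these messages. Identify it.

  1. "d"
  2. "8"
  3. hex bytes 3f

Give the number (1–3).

3

Key decimal bytes [23, 253, 56, 183, 212, 160, 161] = 17 fd 38 b7 d4 a0 a1 is 7 bytes > B = 4, so hash it first: H(key) = 18, then zero-pad to 4 bytes: K' = 18 00 00 00.
K' ⊕ ipad = 2e 36 36 36; K' ⊕ opad = 44 5c 5c 5c.
m1: inner = H(2e 36 36 36 64) = 34; tag = H(44 5c 5c 5c 34) = 8c
m2: inner = H(2e 36 36 36 38) = 08; tag = H(44 5c 5c 5c 08) = 60
m3: inner = H(2e 36 36 36 3f) = 0f; tag = H(44 5c 5c 5c 0f) = 67 ← matches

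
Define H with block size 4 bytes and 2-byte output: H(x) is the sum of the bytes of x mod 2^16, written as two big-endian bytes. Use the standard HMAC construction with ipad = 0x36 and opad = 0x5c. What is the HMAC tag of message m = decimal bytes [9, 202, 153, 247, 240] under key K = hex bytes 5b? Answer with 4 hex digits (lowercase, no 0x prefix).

0181

Key hex bytes 5b is 1 byte ≤ B = 4; zero-pad to 4 bytes: K' = 5b 00 00 00.
K' ⊕ ipad = 6d 36 36 36.  K' ⊕ opad = 07 5c 5c 5c.
Inner input = (K'⊕ipad) ∥ m = 6d 36 36 36 ∥ 09 ca 99 f7 f0.
Inner hash: sum = 109+54+54+54+9+202+153+247+240 = 1122 → 04 62.
Outer input = (K'⊕opad) ∥ inner = 07 5c 5c 5c ∥ 04 62.
Outer hash (tag): sum = 7+92+92+92+4+98 = 385 → 01 81.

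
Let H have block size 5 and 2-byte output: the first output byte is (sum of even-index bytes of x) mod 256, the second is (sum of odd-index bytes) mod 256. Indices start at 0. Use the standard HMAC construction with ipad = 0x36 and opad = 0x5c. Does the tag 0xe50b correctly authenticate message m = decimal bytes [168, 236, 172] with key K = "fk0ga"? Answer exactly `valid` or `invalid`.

Key "fk0ga" = 66 6b 30 67 61 is exactly B = 5 bytes: K' = 66 6b 30 67 61.
K' ⊕ ipad = 50 5d 06 51 57; K' ⊕ opad = 3a 37 6c 3b 3d.
Inner hash: even-index sum = 409 mod 256 = 153; odd-index sum = 514 mod 256 = 2 → 99 02.
Outer hash (recomputed tag): even-index sum = 229 mod 256 = 229; odd-index sum = 267 mod 256 = 11 → e5 0b.
Recomputed tag = e50b; claimed = e50b → match.

valid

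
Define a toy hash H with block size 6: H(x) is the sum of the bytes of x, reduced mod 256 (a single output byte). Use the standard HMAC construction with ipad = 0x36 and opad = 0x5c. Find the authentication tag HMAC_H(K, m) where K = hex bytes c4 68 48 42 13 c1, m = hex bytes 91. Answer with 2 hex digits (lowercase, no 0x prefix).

d9

Key hex bytes c4 68 48 42 13 c1 is exactly B = 6 bytes: K' = c4 68 48 42 13 c1.
K' ⊕ ipad = f2 5e 7e 74 25 f7.  K' ⊕ opad = 98 34 14 1e 4f 9d.
Inner input = (K'⊕ipad) ∥ m = f2 5e 7e 74 25 f7 ∥ 91.
Inner hash: sum = 242+94+126+116+37+247+145 = 1007; mod 256 = 239 → ef.
Outer input = (K'⊕opad) ∥ inner = 98 34 14 1e 4f 9d ∥ ef.
Outer hash (tag): sum = 152+52+20+30+79+157+239 = 729; mod 256 = 217 → d9.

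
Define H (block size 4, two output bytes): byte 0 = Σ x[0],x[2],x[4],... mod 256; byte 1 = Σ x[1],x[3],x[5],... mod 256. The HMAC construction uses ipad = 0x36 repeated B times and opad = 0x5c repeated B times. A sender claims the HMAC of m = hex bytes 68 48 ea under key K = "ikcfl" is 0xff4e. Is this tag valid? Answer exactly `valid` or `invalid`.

Key "ikcfl" = 69 6b 63 66 6c is 5 bytes > B = 4, so hash it first: H(key) = 38 d1, then zero-pad to 4 bytes: K' = 38 d1 00 00.
K' ⊕ ipad = 0e e7 36 36; K' ⊕ opad = 64 8d 5c 5c.
Inner hash: even-index sum = 406 mod 256 = 150; odd-index sum = 357 mod 256 = 101 → 96 65.
Outer hash (recomputed tag): even-index sum = 342 mod 256 = 86; odd-index sum = 334 mod 256 = 78 → 56 4e.
Recomputed tag = 564e; claimed = ff4e → mismatch.

invalid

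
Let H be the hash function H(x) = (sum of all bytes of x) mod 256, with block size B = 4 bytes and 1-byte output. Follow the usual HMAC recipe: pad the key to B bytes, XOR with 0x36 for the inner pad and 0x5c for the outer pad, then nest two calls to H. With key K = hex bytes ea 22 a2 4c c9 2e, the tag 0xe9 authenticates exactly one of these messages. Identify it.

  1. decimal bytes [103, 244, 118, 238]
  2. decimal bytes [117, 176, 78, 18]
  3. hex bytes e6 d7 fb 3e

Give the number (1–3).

1

Key hex bytes ea 22 a2 4c c9 2e is 6 bytes > B = 4, so hash it first: H(key) = f1, then zero-pad to 4 bytes: K' = f1 00 00 00.
K' ⊕ ipad = c7 36 36 36; K' ⊕ opad = ad 5c 5c 5c.
m1: inner = H(c7 36 36 36 67 f4 76 ee) = 28; tag = H(ad 5c 5c 5c 28) = e9 ← matches
m2: inner = H(c7 36 36 36 75 b0 4e 12) = ee; tag = H(ad 5c 5c 5c ee) = af
m3: inner = H(c7 36 36 36 e6 d7 fb 3e) = 5f; tag = H(ad 5c 5c 5c 5f) = 20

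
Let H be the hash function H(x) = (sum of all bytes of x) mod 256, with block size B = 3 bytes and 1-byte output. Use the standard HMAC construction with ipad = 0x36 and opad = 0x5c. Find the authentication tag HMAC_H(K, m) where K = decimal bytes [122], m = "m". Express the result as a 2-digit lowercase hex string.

03

Key decimal bytes [122] = 7a is 1 byte ≤ B = 3; zero-pad to 3 bytes: K' = 7a 00 00.
K' ⊕ ipad = 4c 36 36.  K' ⊕ opad = 26 5c 5c.
Inner input = (K'⊕ipad) ∥ m = 4c 36 36 ∥ 6d.
Inner hash: sum = 76+54+54+109 = 293; mod 256 = 37 → 25.
Outer input = (K'⊕opad) ∥ inner = 26 5c 5c ∥ 25.
Outer hash (tag): sum = 38+92+92+37 = 259; mod 256 = 3 → 03.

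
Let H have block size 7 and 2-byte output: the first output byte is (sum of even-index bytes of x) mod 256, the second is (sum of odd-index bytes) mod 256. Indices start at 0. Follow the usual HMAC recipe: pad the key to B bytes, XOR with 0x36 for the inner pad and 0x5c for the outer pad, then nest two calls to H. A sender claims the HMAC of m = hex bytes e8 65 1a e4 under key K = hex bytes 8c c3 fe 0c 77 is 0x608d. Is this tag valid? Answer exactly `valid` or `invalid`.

valid

Key hex bytes 8c c3 fe 0c 77 is 5 bytes ≤ B = 7; zero-pad to 7 bytes: K' = 8c c3 fe 0c 77 00 00.
K' ⊕ ipad = ba f5 c8 3a 41 36 36; K' ⊕ opad = d0 9f a2 50 2b 5c 5c.
Inner hash: even-index sum = 834 mod 256 = 66; odd-index sum = 615 mod 256 = 103 → 42 67.
Outer hash (recomputed tag): even-index sum = 608 mod 256 = 96; odd-index sum = 397 mod 256 = 141 → 60 8d.
Recomputed tag = 608d; claimed = 608d → match.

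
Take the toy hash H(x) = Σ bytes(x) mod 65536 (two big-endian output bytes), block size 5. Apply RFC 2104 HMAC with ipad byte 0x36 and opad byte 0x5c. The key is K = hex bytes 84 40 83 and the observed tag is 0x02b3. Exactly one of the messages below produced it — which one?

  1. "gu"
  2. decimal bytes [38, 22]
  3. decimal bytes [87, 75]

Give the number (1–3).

Key hex bytes 84 40 83 is 3 bytes ≤ B = 5; zero-pad to 5 bytes: K' = 84 40 83 00 00.
K' ⊕ ipad = b2 76 b5 36 36; K' ⊕ opad = d8 1c df 5c 5c.
m1: inner = H(b2 76 b5 36 36 67 75) = 03 25; tag = H(d8 1c df 5c 5c 03 25) = 02b3 ← matches
m2: inner = H(b2 76 b5 36 36 26 16) = 02 85; tag = H(d8 1c df 5c 5c 02 85) = 0312
m3: inner = H(b2 76 b5 36 36 57 4b) = 02 eb; tag = H(d8 1c df 5c 5c 02 eb) = 0378

1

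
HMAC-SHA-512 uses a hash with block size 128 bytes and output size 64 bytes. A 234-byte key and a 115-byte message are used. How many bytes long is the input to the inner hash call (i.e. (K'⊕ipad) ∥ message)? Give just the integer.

Key is 234 > 128 bytes, so it is hashed to 64 bytes then zero-padded to 128: |K'| = 128.
Inner input = (K'⊕ipad) ∥ m → 128 + 115 = 243 bytes.

243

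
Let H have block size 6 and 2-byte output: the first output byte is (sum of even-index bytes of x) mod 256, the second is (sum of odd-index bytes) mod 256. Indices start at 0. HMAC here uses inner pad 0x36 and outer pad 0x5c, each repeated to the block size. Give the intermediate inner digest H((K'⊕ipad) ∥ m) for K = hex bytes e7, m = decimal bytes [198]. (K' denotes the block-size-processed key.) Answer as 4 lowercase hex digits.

03a2

Key hex bytes e7 is 1 byte ≤ B = 6; zero-pad to 6 bytes: K' = e7 00 00 00 00 00.
K' ⊕ ipad = d1 36 36 36 36 36.
Inner input = d1 36 36 36 36 36 ∥ c6.
Inner hash: even-index sum = 515 mod 256 = 3; odd-index sum = 162 mod 256 = 162 → 03 a2.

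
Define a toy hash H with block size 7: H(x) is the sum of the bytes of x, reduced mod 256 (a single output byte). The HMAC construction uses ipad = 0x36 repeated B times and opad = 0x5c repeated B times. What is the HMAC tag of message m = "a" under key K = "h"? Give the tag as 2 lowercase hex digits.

5f

Key "h" = 68 is 1 byte ≤ B = 7; zero-pad to 7 bytes: K' = 68 00 00 00 00 00 00.
K' ⊕ ipad = 5e 36 36 36 36 36 36.  K' ⊕ opad = 34 5c 5c 5c 5c 5c 5c.
Inner input = (K'⊕ipad) ∥ m = 5e 36 36 36 36 36 36 ∥ 61.
Inner hash: sum = 94+54+54+54+54+54+54+97 = 515; mod 256 = 3 → 03.
Outer input = (K'⊕opad) ∥ inner = 34 5c 5c 5c 5c 5c 5c ∥ 03.
Outer hash (tag): sum = 52+92+92+92+92+92+92+3 = 607; mod 256 = 95 → 5f.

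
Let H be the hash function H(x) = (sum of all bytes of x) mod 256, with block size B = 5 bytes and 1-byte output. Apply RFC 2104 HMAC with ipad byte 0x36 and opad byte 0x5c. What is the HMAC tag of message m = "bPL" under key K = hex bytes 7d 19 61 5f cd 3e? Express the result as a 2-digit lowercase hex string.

da

Key hex bytes 7d 19 61 5f cd 3e is 6 bytes > B = 5, so hash it first: H(key) = 61, then zero-pad to 5 bytes: K' = 61 00 00 00 00.
K' ⊕ ipad = 57 36 36 36 36.  K' ⊕ opad = 3d 5c 5c 5c 5c.
Inner input = (K'⊕ipad) ∥ m = 57 36 36 36 36 ∥ 62 50 4c.
Inner hash: sum = 87+54+54+54+54+98+80+76 = 557; mod 256 = 45 → 2d.
Outer input = (K'⊕opad) ∥ inner = 3d 5c 5c 5c 5c ∥ 2d.
Outer hash (tag): sum = 61+92+92+92+92+45 = 474; mod 256 = 218 → da.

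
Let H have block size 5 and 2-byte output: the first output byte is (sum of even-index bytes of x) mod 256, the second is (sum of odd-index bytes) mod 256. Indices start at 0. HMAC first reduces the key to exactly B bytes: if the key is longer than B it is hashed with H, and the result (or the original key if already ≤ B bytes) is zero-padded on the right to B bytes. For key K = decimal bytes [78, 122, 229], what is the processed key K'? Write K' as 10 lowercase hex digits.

4e7ae50000

Key decimal bytes [78, 122, 229] = 4e 7a e5 is 3 bytes ≤ B = 5; zero-pad to 5 bytes: K' = 4e 7a e5 00 00.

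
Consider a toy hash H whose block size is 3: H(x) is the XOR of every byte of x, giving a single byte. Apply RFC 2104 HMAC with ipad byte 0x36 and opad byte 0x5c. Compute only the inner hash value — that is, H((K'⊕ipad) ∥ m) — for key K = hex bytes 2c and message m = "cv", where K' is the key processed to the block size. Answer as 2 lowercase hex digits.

0f

Key hex bytes 2c is 1 byte ≤ B = 3; zero-pad to 3 bytes: K' = 2c 00 00.
K' ⊕ ipad = 1a 36 36.
Inner input = 1a 36 36 ∥ 63 76.
Inner hash: XOR 1a⊕36⊕36⊕63⊕76 = 0f.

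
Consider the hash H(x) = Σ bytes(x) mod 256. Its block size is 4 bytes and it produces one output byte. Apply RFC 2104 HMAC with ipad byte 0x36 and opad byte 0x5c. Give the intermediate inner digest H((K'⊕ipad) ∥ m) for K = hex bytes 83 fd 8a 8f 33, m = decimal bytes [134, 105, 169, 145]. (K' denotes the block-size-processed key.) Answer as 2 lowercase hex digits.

Key hex bytes 83 fd 8a 8f 33 is 5 bytes > B = 4, so hash it first: H(key) = cc, then zero-pad to 4 bytes: K' = cc 00 00 00.
K' ⊕ ipad = fa 36 36 36.
Inner input = fa 36 36 36 ∥ 86 69 a9 91.
Inner hash: sum = 250+54+54+54+134+105+169+145 = 965; mod 256 = 197 → c5.

c5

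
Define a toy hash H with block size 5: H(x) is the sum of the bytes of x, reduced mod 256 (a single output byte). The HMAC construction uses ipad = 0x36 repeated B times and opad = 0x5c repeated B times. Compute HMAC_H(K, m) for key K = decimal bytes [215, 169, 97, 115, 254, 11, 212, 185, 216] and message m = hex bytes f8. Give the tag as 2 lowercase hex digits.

d2

Key decimal bytes [215, 169, 97, 115, 254, 11, 212, 185, 216] = d7 a9 61 73 fe 0b d4 b9 d8 is 9 bytes > B = 5, so hash it first: H(key) = c2, then zero-pad to 5 bytes: K' = c2 00 00 00 00.
K' ⊕ ipad = f4 36 36 36 36.  K' ⊕ opad = 9e 5c 5c 5c 5c.
Inner input = (K'⊕ipad) ∥ m = f4 36 36 36 36 ∥ f8.
Inner hash: sum = 244+54+54+54+54+248 = 708; mod 256 = 196 → c4.
Outer input = (K'⊕opad) ∥ inner = 9e 5c 5c 5c 5c ∥ c4.
Outer hash (tag): sum = 158+92+92+92+92+196 = 722; mod 256 = 210 → d2.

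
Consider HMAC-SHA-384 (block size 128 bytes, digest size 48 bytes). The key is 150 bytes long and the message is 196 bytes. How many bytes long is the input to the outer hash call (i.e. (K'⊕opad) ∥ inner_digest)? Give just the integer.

176

Key is 150 > 128 bytes, so it is hashed to 48 bytes then zero-padded to 128: |K'| = 128.
Outer input = (K'⊕opad) ∥ H(inner) → 128 + 48 = 176 bytes.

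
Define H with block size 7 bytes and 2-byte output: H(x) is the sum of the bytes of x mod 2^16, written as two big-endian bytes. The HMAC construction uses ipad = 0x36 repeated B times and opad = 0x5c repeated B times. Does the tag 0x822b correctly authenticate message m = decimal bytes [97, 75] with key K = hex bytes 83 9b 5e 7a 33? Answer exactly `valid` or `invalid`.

Key hex bytes 83 9b 5e 7a 33 is 5 bytes ≤ B = 7; zero-pad to 7 bytes: K' = 83 9b 5e 7a 33 00 00.
K' ⊕ ipad = b5 ad 68 4c 05 36 36; K' ⊕ opad = df c7 02 26 6f 5c 5c.
Inner hash: sum = 181+173+104+76+5+54+54+97+75 = 819 → 03 33.
Outer hash (recomputed tag): sum = 223+199+2+38+111+92+92+3+51 = 811 → 03 2b.
Recomputed tag = 032b; claimed = 822b → mismatch.

invalid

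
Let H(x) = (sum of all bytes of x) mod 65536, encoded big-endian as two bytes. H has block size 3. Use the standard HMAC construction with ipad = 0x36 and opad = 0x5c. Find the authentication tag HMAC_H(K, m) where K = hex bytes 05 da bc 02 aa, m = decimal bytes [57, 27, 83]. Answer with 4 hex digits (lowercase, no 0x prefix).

0158

Key hex bytes 05 da bc 02 aa is 5 bytes > B = 3, so hash it first: H(key) = 02 47, then zero-pad to 3 bytes: K' = 02 47 00.
K' ⊕ ipad = 34 71 36.  K' ⊕ opad = 5e 1b 5c.
Inner input = (K'⊕ipad) ∥ m = 34 71 36 ∥ 39 1b 53.
Inner hash: sum = 52+113+54+57+27+83 = 386 → 01 82.
Outer input = (K'⊕opad) ∥ inner = 5e 1b 5c ∥ 01 82.
Outer hash (tag): sum = 94+27+92+1+130 = 344 → 01 58.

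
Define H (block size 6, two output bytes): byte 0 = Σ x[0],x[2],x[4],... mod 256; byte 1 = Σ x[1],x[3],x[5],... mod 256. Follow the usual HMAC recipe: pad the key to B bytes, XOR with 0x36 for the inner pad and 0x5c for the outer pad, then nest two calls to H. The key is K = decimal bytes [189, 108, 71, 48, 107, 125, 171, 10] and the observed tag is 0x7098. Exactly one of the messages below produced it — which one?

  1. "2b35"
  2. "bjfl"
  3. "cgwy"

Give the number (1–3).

3

Key decimal bytes [189, 108, 71, 48, 107, 125, 171, 10] = bd 6c 47 30 6b 7d ab 0a is 8 bytes > B = 6, so hash it first: H(key) = 1a 23, then zero-pad to 6 bytes: K' = 1a 23 00 00 00 00.
K' ⊕ ipad = 2c 15 36 36 36 36; K' ⊕ opad = 46 7f 5c 5c 5c 5c.
m1: inner = H(2c 15 36 36 36 36 32 62 33 35) = fd 18; tag = H(46 7f 5c 5c 5c 5c fd 18) = fb4f
m2: inner = H(2c 15 36 36 36 36 62 6a 66 6c) = 60 57; tag = H(46 7f 5c 5c 5c 5c 60 57) = 5e8e
m3: inner = H(2c 15 36 36 36 36 63 67 77 79) = 72 61; tag = H(46 7f 5c 5c 5c 5c 72 61) = 7098 ← matches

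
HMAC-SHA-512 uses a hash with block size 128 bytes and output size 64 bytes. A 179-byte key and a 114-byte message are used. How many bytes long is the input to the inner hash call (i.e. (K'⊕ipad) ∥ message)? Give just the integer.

Key is 179 > 128 bytes, so it is hashed to 64 bytes then zero-padded to 128: |K'| = 128.
Inner input = (K'⊕ipad) ∥ m → 128 + 114 = 242 bytes.

242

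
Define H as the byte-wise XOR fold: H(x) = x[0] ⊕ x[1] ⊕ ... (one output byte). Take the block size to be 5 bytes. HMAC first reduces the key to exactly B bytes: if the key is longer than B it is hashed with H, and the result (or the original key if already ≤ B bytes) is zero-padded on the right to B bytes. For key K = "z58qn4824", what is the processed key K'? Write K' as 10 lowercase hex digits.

|K| = 9 > B = 5, so first hash the key.
H(K): XOR 7a⊕35⊕38⊕71⊕6e⊕34⊕38⊕32⊕34 = 62.
Zero-pad H(K) = 62 to 5 bytes: K' = 62 00 00 00 00.

6200000000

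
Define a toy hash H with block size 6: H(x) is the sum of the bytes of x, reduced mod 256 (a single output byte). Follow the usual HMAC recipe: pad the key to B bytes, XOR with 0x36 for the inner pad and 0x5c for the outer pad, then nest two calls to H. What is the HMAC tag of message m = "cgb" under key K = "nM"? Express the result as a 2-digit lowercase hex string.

Key "nM" = 6e 4d is 2 bytes ≤ B = 6; zero-pad to 6 bytes: K' = 6e 4d 00 00 00 00.
K' ⊕ ipad = 58 7b 36 36 36 36.  K' ⊕ opad = 32 11 5c 5c 5c 5c.
Inner input = (K'⊕ipad) ∥ m = 58 7b 36 36 36 36 ∥ 63 67 62.
Inner hash: sum = 88+123+54+54+54+54+99+103+98 = 727; mod 256 = 215 → d7.
Outer input = (K'⊕opad) ∥ inner = 32 11 5c 5c 5c 5c ∥ d7.
Outer hash (tag): sum = 50+17+92+92+92+92+215 = 650; mod 256 = 138 → 8a.

8a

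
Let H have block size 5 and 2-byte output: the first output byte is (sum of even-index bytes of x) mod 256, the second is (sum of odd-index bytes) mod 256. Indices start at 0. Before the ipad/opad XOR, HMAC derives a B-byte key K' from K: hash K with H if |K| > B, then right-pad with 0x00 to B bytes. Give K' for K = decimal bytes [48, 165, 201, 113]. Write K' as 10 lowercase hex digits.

Key decimal bytes [48, 165, 201, 113] = 30 a5 c9 71 is 4 bytes ≤ B = 5; zero-pad to 5 bytes: K' = 30 a5 c9 71 00.

30a5c97100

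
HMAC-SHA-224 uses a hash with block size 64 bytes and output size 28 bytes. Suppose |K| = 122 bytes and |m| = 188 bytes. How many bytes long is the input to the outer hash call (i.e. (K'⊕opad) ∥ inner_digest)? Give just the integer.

Key is 122 > 64 bytes, so it is hashed to 28 bytes then zero-padded to 64: |K'| = 64.
Outer input = (K'⊕opad) ∥ H(inner) → 64 + 28 = 92 bytes.

92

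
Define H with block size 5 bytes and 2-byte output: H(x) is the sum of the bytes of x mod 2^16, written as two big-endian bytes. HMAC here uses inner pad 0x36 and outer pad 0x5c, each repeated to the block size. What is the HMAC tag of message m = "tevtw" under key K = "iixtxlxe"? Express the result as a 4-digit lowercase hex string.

01f3

Key "iixtxlxe" = 69 69 78 74 78 6c 78 65 is 8 bytes > B = 5, so hash it first: H(key) = 03 7f, then zero-pad to 5 bytes: K' = 03 7f 00 00 00.
K' ⊕ ipad = 35 49 36 36 36.  K' ⊕ opad = 5f 23 5c 5c 5c.
Inner input = (K'⊕ipad) ∥ m = 35 49 36 36 36 ∥ 74 65 76 74 77.
Inner hash: sum = 53+73+54+54+54+116+101+118+116+119 = 858 → 03 5a.
Outer input = (K'⊕opad) ∥ inner = 5f 23 5c 5c 5c ∥ 03 5a.
Outer hash (tag): sum = 95+35+92+92+92+3+90 = 499 → 01 f3.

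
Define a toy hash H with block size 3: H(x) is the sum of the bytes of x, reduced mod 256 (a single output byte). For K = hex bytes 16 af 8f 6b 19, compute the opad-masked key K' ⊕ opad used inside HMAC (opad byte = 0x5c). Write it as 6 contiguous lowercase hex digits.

845c5c

Key hex bytes 16 af 8f 6b 19 is 5 bytes > B = 3, so hash it first: H(key) = d8, then zero-pad to 3 bytes: K' = d8 00 00.
XOR each byte with 0x5c: d8⊕5c=84, 00⊕5c=5c, 00⊕5c=5c.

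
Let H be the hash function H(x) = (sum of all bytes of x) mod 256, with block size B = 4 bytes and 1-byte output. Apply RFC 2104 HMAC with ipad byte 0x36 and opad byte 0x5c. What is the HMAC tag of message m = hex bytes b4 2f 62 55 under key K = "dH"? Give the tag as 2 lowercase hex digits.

Key "dH" = 64 48 is 2 bytes ≤ B = 4; zero-pad to 4 bytes: K' = 64 48 00 00.
K' ⊕ ipad = 52 7e 36 36.  K' ⊕ opad = 38 14 5c 5c.
Inner input = (K'⊕ipad) ∥ m = 52 7e 36 36 ∥ b4 2f 62 55.
Inner hash: sum = 82+126+54+54+180+47+98+85 = 726; mod 256 = 214 → d6.
Outer input = (K'⊕opad) ∥ inner = 38 14 5c 5c ∥ d6.
Outer hash (tag): sum = 56+20+92+92+214 = 474; mod 256 = 218 → da.

da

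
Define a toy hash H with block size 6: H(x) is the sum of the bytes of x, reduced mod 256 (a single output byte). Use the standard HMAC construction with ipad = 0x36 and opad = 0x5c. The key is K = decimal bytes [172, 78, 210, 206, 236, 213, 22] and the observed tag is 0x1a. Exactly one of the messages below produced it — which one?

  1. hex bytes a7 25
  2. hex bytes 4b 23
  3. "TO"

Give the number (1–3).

Key decimal bytes [172, 78, 210, 206, 236, 213, 22] = ac 4e d2 ce ec d5 16 is 7 bytes > B = 6, so hash it first: H(key) = 71, then zero-pad to 6 bytes: K' = 71 00 00 00 00 00.
K' ⊕ ipad = 47 36 36 36 36 36; K' ⊕ opad = 2d 5c 5c 5c 5c 5c.
m1: inner = H(47 36 36 36 36 36 a7 25) = 21; tag = H(2d 5c 5c 5c 5c 5c 21) = 1a ← matches
m2: inner = H(47 36 36 36 36 36 4b 23) = c3; tag = H(2d 5c 5c 5c 5c 5c c3) = bc
m3: inner = H(47 36 36 36 36 36 54 4f) = f8; tag = H(2d 5c 5c 5c 5c 5c f8) = f1

1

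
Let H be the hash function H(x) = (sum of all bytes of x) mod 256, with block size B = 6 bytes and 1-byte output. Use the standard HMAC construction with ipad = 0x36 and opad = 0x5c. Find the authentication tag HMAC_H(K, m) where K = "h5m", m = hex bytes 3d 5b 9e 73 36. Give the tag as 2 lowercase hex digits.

Key "h5m" = 68 35 6d is 3 bytes ≤ B = 6; zero-pad to 6 bytes: K' = 68 35 6d 00 00 00.
K' ⊕ ipad = 5e 03 5b 36 36 36.  K' ⊕ opad = 34 69 31 5c 5c 5c.
Inner input = (K'⊕ipad) ∥ m = 5e 03 5b 36 36 36 ∥ 3d 5b 9e 73 36.
Inner hash: sum = 94+3+91+54+54+54+61+91+158+115+54 = 829; mod 256 = 61 → 3d.
Outer input = (K'⊕opad) ∥ inner = 34 69 31 5c 5c 5c ∥ 3d.
Outer hash (tag): sum = 52+105+49+92+92+92+61 = 543; mod 256 = 31 → 1f.

1f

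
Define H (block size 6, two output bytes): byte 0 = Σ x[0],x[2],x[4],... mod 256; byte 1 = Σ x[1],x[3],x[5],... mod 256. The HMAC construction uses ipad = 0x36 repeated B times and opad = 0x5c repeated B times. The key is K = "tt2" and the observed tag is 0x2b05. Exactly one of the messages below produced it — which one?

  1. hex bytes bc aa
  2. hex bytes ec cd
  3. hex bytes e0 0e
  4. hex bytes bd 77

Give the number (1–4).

4

Key "tt2" = 74 74 32 is 3 bytes ≤ B = 6; zero-pad to 6 bytes: K' = 74 74 32 00 00 00.
K' ⊕ ipad = 42 42 04 36 36 36; K' ⊕ opad = 28 28 6e 5c 5c 5c.
m1: inner = H(42 42 04 36 36 36 bc aa) = 38 58; tag = H(28 28 6e 5c 5c 5c 38 58) = 2a38
m2: inner = H(42 42 04 36 36 36 ec cd) = 68 7b; tag = H(28 28 6e 5c 5c 5c 68 7b) = 5a5b
m3: inner = H(42 42 04 36 36 36 e0 0e) = 5c bc; tag = H(28 28 6e 5c 5c 5c 5c bc) = 4e9c
m4: inner = H(42 42 04 36 36 36 bd 77) = 39 25; tag = H(28 28 6e 5c 5c 5c 39 25) = 2b05 ← matches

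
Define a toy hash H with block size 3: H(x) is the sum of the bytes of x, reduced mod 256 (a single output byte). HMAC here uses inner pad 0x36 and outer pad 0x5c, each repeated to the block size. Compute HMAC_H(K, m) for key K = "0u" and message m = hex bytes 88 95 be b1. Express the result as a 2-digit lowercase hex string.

Key "0u" = 30 75 is 2 bytes ≤ B = 3; zero-pad to 3 bytes: K' = 30 75 00.
K' ⊕ ipad = 06 43 36.  K' ⊕ opad = 6c 29 5c.
Inner input = (K'⊕ipad) ∥ m = 06 43 36 ∥ 88 95 be b1.
Inner hash: sum = 6+67+54+136+149+190+177 = 779; mod 256 = 11 → 0b.
Outer input = (K'⊕opad) ∥ inner = 6c 29 5c ∥ 0b.
Outer hash (tag): sum = 108+41+92+11 = 252 → fc.

fc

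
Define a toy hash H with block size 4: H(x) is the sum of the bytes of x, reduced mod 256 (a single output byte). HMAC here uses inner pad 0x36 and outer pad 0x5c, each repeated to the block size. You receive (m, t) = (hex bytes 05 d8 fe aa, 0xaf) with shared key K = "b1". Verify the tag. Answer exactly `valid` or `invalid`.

Key "b1" = 62 31 is 2 bytes ≤ B = 4; zero-pad to 4 bytes: K' = 62 31 00 00.
K' ⊕ ipad = 54 07 36 36; K' ⊕ opad = 3e 6d 5c 5c.
Inner hash: sum = 84+7+54+54+5+216+254+170 = 844; mod 256 = 76 → 4c.
Outer hash (recomputed tag): sum = 62+109+92+92+76 = 431; mod 256 = 175 → af.
Recomputed tag = af; claimed = af → match.

valid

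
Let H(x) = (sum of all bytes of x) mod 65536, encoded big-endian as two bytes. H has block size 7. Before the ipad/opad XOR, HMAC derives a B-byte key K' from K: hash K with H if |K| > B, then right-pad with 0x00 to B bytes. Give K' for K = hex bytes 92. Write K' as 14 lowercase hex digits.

92000000000000

Key hex bytes 92 is 1 byte ≤ B = 7; zero-pad to 7 bytes: K' = 92 00 00 00 00 00 00.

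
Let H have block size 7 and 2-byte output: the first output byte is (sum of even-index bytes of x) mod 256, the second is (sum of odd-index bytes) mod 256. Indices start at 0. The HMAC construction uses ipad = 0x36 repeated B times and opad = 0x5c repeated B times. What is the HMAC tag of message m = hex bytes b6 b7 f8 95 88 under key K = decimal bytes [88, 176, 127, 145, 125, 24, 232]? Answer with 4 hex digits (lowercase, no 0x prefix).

8d29

Key decimal bytes [88, 176, 127, 145, 125, 24, 232] = 58 b0 7f 91 7d 18 e8 is exactly B = 7 bytes: K' = 58 b0 7f 91 7d 18 e8.
K' ⊕ ipad = 6e 86 49 a7 4b 2e de.  K' ⊕ opad = 04 ec 23 cd 21 44 b4.
Inner input = (K'⊕ipad) ∥ m = 6e 86 49 a7 4b 2e de ∥ b6 b7 f8 95 88.
Inner hash: even-index sum = 812 mod 256 = 44; odd-index sum = 913 mod 256 = 145 → 2c 91.
Outer input = (K'⊕opad) ∥ inner = 04 ec 23 cd 21 44 b4 ∥ 2c 91.
Outer hash (tag): even-index sum = 397 mod 256 = 141; odd-index sum = 553 mod 256 = 41 → 8d 29.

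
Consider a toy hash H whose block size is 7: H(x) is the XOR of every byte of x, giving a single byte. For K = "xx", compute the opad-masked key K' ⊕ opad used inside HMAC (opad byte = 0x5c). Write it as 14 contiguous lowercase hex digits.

24245c5c5c5c5c

Key "xx" = 78 78 is 2 bytes ≤ B = 7; zero-pad to 7 bytes: K' = 78 78 00 00 00 00 00.
XOR each byte with 0x5c: 78⊕5c=24, 78⊕5c=24, 00⊕5c=5c, 00⊕5c=5c, 00⊕5c=5c, 00⊕5c=5c, 00⊕5c=5c.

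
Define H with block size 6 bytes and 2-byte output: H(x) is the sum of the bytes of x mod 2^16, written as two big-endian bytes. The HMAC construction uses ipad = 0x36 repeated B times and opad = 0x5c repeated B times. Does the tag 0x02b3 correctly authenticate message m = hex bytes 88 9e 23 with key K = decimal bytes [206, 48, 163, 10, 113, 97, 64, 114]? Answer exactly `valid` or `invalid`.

valid

Key decimal bytes [206, 48, 163, 10, 113, 97, 64, 114] = ce 30 a3 0a 71 61 40 72 is 8 bytes > B = 6, so hash it first: H(key) = 03 2f, then zero-pad to 6 bytes: K' = 03 2f 00 00 00 00.
K' ⊕ ipad = 35 19 36 36 36 36; K' ⊕ opad = 5f 73 5c 5c 5c 5c.
Inner hash: sum = 53+25+54+54+54+54+136+158+35 = 623 → 02 6f.
Outer hash (recomputed tag): sum = 95+115+92+92+92+92+2+111 = 691 → 02 b3.
Recomputed tag = 02b3; claimed = 02b3 → match.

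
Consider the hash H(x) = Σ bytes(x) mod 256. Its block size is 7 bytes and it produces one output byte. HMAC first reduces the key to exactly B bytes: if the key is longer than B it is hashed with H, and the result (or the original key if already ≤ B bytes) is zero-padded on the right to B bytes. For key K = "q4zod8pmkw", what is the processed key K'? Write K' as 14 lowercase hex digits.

|K| = 10 > B = 7, so first hash the key.
H(K): sum = 113+52+122+111+100+56+112+109+107+119 = 1001; mod 256 = 233 → e9.
Zero-pad H(K) = e9 to 7 bytes: K' = e9 00 00 00 00 00 00.

e9000000000000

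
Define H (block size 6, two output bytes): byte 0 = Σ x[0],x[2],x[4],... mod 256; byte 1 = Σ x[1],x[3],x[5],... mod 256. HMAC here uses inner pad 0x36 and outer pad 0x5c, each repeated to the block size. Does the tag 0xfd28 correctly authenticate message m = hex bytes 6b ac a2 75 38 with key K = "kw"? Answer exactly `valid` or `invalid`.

Key "kw" = 6b 77 is 2 bytes ≤ B = 6; zero-pad to 6 bytes: K' = 6b 77 00 00 00 00.
K' ⊕ ipad = 5d 41 36 36 36 36; K' ⊕ opad = 37 2b 5c 5c 5c 5c.
Inner hash: even-index sum = 526 mod 256 = 14; odd-index sum = 462 mod 256 = 206 → 0e ce.
Outer hash (recomputed tag): even-index sum = 253 mod 256 = 253; odd-index sum = 433 mod 256 = 177 → fd b1.
Recomputed tag = fdb1; claimed = fd28 → mismatch.

invalid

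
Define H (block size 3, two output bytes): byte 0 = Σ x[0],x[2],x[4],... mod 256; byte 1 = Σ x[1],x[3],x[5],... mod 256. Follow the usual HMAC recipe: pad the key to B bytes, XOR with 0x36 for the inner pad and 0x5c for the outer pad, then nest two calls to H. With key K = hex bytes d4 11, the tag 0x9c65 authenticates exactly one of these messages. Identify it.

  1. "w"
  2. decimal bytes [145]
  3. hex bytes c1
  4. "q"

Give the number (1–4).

Key hex bytes d4 11 is 2 bytes ≤ B = 3; zero-pad to 3 bytes: K' = d4 11 00.
K' ⊕ ipad = e2 27 36; K' ⊕ opad = 88 4d 5c.
m1: inner = H(e2 27 36 77) = 18 9e; tag = H(88 4d 5c 18 9e) = 8265
m2: inner = H(e2 27 36 91) = 18 b8; tag = H(88 4d 5c 18 b8) = 9c65 ← matches
m3: inner = H(e2 27 36 c1) = 18 e8; tag = H(88 4d 5c 18 e8) = cc65
m4: inner = H(e2 27 36 71) = 18 98; tag = H(88 4d 5c 18 98) = 7c65

2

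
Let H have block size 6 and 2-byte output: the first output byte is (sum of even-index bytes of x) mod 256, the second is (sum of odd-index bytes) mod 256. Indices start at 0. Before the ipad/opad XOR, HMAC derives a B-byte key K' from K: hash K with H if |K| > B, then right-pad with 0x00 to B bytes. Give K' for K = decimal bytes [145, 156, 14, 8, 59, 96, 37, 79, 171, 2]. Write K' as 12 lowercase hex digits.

aa5500000000

|K| = 10 > B = 6, so first hash the key.
H(K): even-index sum = 426 mod 256 = 170; odd-index sum = 341 mod 256 = 85 → aa 55.
Zero-pad H(K) = aa 55 to 6 bytes: K' = aa 55 00 00 00 00.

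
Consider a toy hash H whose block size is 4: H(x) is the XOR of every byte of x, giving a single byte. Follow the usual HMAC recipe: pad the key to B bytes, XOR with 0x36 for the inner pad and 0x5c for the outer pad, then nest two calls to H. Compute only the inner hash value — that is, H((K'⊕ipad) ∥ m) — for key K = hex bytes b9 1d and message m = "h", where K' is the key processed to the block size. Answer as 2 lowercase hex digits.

Key hex bytes b9 1d is 2 bytes ≤ B = 4; zero-pad to 4 bytes: K' = b9 1d 00 00.
K' ⊕ ipad = 8f 2b 36 36.
Inner input = 8f 2b 36 36 ∥ 68.
Inner hash: XOR 8f⊕2b⊕36⊕36⊕68 = cc.

cc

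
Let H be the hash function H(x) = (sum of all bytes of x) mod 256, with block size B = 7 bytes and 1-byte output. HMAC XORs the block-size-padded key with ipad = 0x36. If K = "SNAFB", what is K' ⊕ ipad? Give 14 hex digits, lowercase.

Key "SNAFB" = 53 4e 41 46 42 is 5 bytes ≤ B = 7; zero-pad to 7 bytes: K' = 53 4e 41 46 42 00 00.
XOR each byte with 0x36: 53⊕36=65, 4e⊕36=78, 41⊕36=77, 46⊕36=70, 42⊕36=74, 00⊕36=36, 00⊕36=36.

65787770743636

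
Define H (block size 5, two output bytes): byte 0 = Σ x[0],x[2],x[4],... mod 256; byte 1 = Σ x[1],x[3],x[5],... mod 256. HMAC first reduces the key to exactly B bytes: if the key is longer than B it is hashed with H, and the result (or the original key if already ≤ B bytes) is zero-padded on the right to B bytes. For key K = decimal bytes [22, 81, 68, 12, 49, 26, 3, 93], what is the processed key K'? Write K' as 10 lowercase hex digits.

8ed4000000

|K| = 8 > B = 5, so first hash the key.
H(K): even-index sum = 142 mod 256 = 142; odd-index sum = 212 mod 256 = 212 → 8e d4.
Zero-pad H(K) = 8e d4 to 5 bytes: K' = 8e d4 00 00 00.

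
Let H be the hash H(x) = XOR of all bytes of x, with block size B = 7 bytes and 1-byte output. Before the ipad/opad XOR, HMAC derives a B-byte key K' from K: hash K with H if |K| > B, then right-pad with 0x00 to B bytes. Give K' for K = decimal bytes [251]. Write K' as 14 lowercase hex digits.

Key decimal bytes [251] = fb is 1 byte ≤ B = 7; zero-pad to 7 bytes: K' = fb 00 00 00 00 00 00.

fb000000000000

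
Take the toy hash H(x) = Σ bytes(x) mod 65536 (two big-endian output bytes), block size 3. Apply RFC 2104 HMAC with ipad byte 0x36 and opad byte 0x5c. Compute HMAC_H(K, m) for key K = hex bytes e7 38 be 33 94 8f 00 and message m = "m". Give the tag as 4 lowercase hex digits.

0207

Key hex bytes e7 38 be 33 94 8f 00 is 7 bytes > B = 3, so hash it first: H(key) = 03 33, then zero-pad to 3 bytes: K' = 03 33 00.
K' ⊕ ipad = 35 05 36.  K' ⊕ opad = 5f 6f 5c.
Inner input = (K'⊕ipad) ∥ m = 35 05 36 ∥ 6d.
Inner hash: sum = 53+5+54+109 = 221 → 00 dd.
Outer input = (K'⊕opad) ∥ inner = 5f 6f 5c ∥ 00 dd.
Outer hash (tag): sum = 95+111+92+0+221 = 519 → 02 07.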